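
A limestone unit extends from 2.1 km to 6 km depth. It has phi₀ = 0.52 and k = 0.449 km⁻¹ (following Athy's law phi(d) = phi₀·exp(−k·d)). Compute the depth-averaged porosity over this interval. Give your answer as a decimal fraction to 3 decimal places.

0.096

⟨phi⟩ = (1/(d₂−d₁)) ∫ phi₀ e^(−kd) dd = phi₀·(e^(−k·d₁) − e^(−k·d₂)) / (k·(d₂−d₁))
e^(−0.449×2.1) = 0.3895; e^(−0.449×6) = 0.0676
⟨phi⟩ = 0.52 × (0.3895 − 0.0676) / (0.449 × 3.9) = 0.52 × 0.1838 = 0.0956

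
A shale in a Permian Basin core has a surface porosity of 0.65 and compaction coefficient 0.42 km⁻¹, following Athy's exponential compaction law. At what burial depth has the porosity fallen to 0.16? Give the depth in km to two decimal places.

3.34 km

Invert Athy's law: z = ln(phi₀/phi) / β
z = ln(0.65/0.16) / 0.42 = ln(4.062) / 0.42 = 1.4018 / 0.42 = 3.338 km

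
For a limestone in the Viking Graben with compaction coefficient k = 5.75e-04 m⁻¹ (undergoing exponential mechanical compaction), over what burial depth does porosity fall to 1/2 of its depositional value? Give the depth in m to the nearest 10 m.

Working in km (1 km = 1000 m; k in km⁻¹ = k in m⁻¹ × 1000):
n/n₀ = 1/2 ⇒ exp(−k·d) = 1/2 ⇒ d = ln(2) / k
d = 0.6931 / 0.575 = 1.205 km

1210 m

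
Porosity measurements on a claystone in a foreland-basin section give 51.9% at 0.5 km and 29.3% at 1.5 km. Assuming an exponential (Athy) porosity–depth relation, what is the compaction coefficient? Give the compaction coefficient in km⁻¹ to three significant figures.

Athy: n(z) = n₀ e^(−βz) ⇒ n₁/n₂ = e^{β(z₂−z₁)} ⇒ β = ln(n₁/n₂)/(z₂−z₁)
β = ln(0.519/0.293) / (1.5 − 0.5) = ln(1.771) / 1 = 0.5717 / 1 = 0.5717 km⁻¹

0.572 km⁻¹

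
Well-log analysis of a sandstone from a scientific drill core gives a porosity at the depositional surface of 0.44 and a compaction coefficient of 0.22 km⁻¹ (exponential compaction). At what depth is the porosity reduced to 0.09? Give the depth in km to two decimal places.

7.21 km

Invert Athy's law: d = ln(phi₀/phi) / β
d = ln(0.44/0.09) / 0.22 = ln(4.889) / 0.22 = 1.5870 / 0.22 = 7.213 km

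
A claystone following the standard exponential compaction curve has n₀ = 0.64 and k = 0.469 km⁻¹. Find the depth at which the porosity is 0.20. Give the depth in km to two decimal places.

Invert Athy's law: Z = ln(n₀/n) / k
Z = ln(0.64/0.2) / 0.469 = ln(3.2) / 0.469 = 1.1632 / 0.469 = 2.480 km

2.48 km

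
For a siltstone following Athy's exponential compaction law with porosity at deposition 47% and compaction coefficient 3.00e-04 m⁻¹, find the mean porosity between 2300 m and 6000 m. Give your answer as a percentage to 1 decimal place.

Working in km (1 km = 1000 m; c in km⁻¹ = c in m⁻¹ × 1000):
⟨n⟩ = (1/(d₂−d₁)) ∫ n₀ e^(−cd) dd = n₀·(e^(−c·d₁) − e^(−c·d₂)) / (c·(d₂−d₁))
e^(−0.3×2.3) = 0.5016; e^(−0.3×6) = 0.1653
⟨n⟩ = 0.47 × (0.5016 − 0.1653) / (0.3 × 3.7) = 0.47 × 0.3030 = 0.1424

14.2%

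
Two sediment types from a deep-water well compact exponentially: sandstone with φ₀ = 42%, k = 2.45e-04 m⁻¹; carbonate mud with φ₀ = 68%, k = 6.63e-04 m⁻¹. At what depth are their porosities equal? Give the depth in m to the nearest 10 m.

Working in km (1 km = 1000 m; k in km⁻¹ = k in m⁻¹ × 1000):
Set φ₀ₐ e^(−kₐz) = φ₀ᵦ e^(−kᵦz) ⇒ ln(φ₀ₐ/φ₀ᵦ) = (kₐ − kᵦ)·z
z = ln(0.42/0.68) / (0.245 − 0.663) = -0.4818 / -0.418 = 1.153 km

1150 m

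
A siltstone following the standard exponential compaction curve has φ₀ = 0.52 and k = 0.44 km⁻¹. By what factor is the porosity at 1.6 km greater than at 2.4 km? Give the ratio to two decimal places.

φ(Z₁)/φ(Z₂) = e^(−k·Z₁)/e^(−k·Z₂) = e^{k(Z₂−Z₁)}
= exp(0.44 × 0.8) = exp(0.352) = 1.4219

1.42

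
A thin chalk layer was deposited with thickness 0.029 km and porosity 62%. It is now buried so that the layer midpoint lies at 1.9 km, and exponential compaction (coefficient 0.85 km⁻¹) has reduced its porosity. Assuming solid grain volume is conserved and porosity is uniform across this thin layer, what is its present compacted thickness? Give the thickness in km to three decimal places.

0.013 km

Porosity at 1.9 km: phi = 0.62·exp(−0.85×1.9) = 0.1233
Solid-volume conservation: h(1−phi) = h₀(1−phi₀) ⇒ h = h₀·(1−phi₀)/(1−phi)
h = 0.029 × (1 − 0.62)/(1 − 0.1233) = 0.029 × 0.4334 = 0.0126 km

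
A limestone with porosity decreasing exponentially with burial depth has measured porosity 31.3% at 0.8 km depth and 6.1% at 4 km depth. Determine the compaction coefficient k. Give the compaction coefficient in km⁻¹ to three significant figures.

Athy: n(z) = n₀ e^(−kz) ⇒ n₁/n₂ = e^{k(z₂−z₁)} ⇒ k = ln(n₁/n₂)/(z₂−z₁)
k = ln(0.313/0.061) / (4 − 0.8) = ln(5.131) / 3.2 = 1.6353 / 3.2 = 0.511 km⁻¹

0.511 km⁻¹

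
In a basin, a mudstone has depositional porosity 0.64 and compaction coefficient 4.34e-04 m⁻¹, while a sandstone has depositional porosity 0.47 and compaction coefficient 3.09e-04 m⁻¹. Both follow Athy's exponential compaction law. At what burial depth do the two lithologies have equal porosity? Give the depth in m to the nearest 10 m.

Working in km (1 km = 1000 m; c in km⁻¹ = c in m⁻¹ × 1000):
Set φ₀ₐ e^(−cₐd) = φ₀ᵦ e^(−cᵦd) ⇒ ln(φ₀ₐ/φ₀ᵦ) = (cₐ − cᵦ)·d
d = ln(0.64/0.47) / (0.434 − 0.309) = 0.3087 / 0.125 = 2.470 km

2470 m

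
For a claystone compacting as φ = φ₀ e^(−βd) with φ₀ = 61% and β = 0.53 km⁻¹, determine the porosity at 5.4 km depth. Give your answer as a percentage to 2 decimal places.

3.49%

φ = φ₀·exp(−β·d) = 0.61 × exp(−0.53 × 5.4) = 0.61 × exp(−2.862)
  = 0.61 × 0.0572 = 0.0349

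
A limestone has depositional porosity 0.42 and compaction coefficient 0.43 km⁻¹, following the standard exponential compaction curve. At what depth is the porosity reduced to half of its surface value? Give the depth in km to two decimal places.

n/n₀ = 1/2 ⇒ exp(−k·d) = 1/2 ⇒ d = ln(2) / k
d = 0.6931 / 0.43 = 1.612 km

1.61 km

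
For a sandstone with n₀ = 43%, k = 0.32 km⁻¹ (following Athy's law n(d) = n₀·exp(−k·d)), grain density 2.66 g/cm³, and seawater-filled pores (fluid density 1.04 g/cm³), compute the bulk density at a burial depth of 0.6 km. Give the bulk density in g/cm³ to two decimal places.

2.09 g/cm³

Porosity at depth: n = 0.43·exp(−0.32×0.6) = 0.43×0.8253 = 0.3549
Bulk density: ρ_b = (1−n)ρ_g + n·ρ_f = 0.6451×2.66 + 0.3549×1.04
       = 1.716 + 0.369 = 2.085 g/cm³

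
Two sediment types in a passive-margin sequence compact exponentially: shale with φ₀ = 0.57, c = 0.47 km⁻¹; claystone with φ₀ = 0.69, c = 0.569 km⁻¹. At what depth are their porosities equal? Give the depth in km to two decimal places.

1.93 km

Set φ₀ₐ e^(−cₐZ) = φ₀ᵦ e^(−cᵦZ) ⇒ ln(φ₀ₐ/φ₀ᵦ) = (cₐ − cᵦ)·Z
Z = ln(0.57/0.69) / (0.47 − 0.569) = -0.1911 / -0.099 = 1.930 km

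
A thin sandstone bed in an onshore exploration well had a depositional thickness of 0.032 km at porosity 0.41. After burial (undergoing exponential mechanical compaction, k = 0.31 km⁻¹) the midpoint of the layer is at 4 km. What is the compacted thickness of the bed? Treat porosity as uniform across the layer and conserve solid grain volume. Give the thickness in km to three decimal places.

Porosity at 4 km: n = 0.41·exp(−0.31×4) = 0.1186
Solid-volume conservation: h(1−n) = h₀(1−n₀) ⇒ h = h₀·(1−n₀)/(1−n)
h = 0.032 × (1 − 0.41)/(1 − 0.1186) = 0.032 × 0.6694 = 0.0214 km

0.021 km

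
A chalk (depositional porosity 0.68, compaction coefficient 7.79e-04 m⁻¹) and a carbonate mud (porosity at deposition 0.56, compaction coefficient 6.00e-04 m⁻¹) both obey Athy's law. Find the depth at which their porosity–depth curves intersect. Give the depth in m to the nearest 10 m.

Working in km (1 km = 1000 m; k in km⁻¹ = k in m⁻¹ × 1000):
Set phi₀ₐ e^(−kₐd) = phi₀ᵦ e^(−kᵦd) ⇒ ln(phi₀ₐ/phi₀ᵦ) = (kₐ − kᵦ)·d
d = ln(0.68/0.56) / (0.779 − 0.6) = 0.1942 / 0.179 = 1.085 km

1080 m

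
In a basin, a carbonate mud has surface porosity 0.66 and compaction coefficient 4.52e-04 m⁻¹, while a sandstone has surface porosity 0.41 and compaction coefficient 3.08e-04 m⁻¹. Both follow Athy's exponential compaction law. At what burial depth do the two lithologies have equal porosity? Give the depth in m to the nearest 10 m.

Working in km (1 km = 1000 m; c in km⁻¹ = c in m⁻¹ × 1000):
Set φ₀ₐ e^(−cₐd) = φ₀ᵦ e^(−cᵦd) ⇒ ln(φ₀ₐ/φ₀ᵦ) = (cₐ − cᵦ)·d
d = ln(0.66/0.41) / (0.452 − 0.308) = 0.4761 / 0.144 = 3.306 km

3310 m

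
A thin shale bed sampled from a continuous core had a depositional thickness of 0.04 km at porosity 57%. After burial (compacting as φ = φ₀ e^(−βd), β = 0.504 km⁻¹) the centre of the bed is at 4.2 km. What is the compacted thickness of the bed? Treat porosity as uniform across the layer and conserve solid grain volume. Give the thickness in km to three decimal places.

Porosity at 4.2 km: φ = 0.57·exp(−0.504×4.2) = 0.0686
Solid-volume conservation: h(1−φ) = h₀(1−φ₀) ⇒ h = h₀·(1−φ₀)/(1−φ)
h = 0.04 × (1 − 0.57)/(1 − 0.0686) = 0.04 × 0.4617 = 0.0185 km

0.018 km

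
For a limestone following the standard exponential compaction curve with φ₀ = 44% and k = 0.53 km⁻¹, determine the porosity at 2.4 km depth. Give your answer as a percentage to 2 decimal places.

φ = φ₀·exp(−k·Z) = 0.44 × exp(−0.53 × 2.4) = 0.44 × exp(−1.272)
  = 0.44 × 0.2803 = 0.1233

12.33%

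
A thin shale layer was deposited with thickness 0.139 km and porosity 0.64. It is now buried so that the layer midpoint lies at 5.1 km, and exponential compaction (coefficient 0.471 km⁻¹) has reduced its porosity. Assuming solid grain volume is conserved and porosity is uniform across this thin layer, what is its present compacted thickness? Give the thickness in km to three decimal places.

0.053 km

Porosity at 5.1 km: phi = 0.64·exp(−0.471×5.1) = 0.0579
Solid-volume conservation: h(1−phi) = h₀(1−phi₀) ⇒ h = h₀·(1−phi₀)/(1−phi)
h = 0.139 × (1 − 0.64)/(1 − 0.0579) = 0.139 × 0.3821 = 0.0531 km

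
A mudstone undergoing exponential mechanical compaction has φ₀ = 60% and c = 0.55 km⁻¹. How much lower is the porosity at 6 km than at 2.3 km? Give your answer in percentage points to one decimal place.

14.7 percentage points

φ(2.3) = 0.6·e^(−0.55×2.3) = 0.1693
φ(6) = 0.6·e^(−0.55×6) = 0.0221
Δφ = 0.1693 − 0.0221 = 0.1472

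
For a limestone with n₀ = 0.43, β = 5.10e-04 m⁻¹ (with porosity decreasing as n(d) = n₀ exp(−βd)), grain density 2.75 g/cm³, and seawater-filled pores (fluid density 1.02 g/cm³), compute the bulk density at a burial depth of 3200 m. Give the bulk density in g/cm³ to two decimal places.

2.60 g/cm³

Working in km (1 km = 1000 m; β in km⁻¹ = β in m⁻¹ × 1000):
Porosity at depth: n = 0.43·exp(−0.51×3.2) = 0.43×0.1955 = 0.0841
Bulk density: ρ_b = (1−n)ρ_g + n·ρ_f = 0.9159×2.75 + 0.0841×1.02
       = 2.519 + 0.086 = 2.605 g/cm³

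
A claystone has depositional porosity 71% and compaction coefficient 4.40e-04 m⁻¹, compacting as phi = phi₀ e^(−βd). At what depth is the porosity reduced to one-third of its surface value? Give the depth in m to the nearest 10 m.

Working in km (1 km = 1000 m; β in km⁻¹ = β in m⁻¹ × 1000):
phi/phi₀ = 1/3 ⇒ exp(−β·d) = 1/3 ⇒ d = ln(3) / β
d = 1.0986 / 0.44 = 2.497 km

2500 m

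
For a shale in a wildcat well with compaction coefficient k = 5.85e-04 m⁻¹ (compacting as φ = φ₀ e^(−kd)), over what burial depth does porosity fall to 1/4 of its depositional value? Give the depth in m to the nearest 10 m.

Working in km (1 km = 1000 m; k in km⁻¹ = k in m⁻¹ × 1000):
φ/φ₀ = 1/4 ⇒ exp(−k·d) = 1/4 ⇒ d = ln(4) / k
d = 1.3863 / 0.585 = 2.370 km

2370 m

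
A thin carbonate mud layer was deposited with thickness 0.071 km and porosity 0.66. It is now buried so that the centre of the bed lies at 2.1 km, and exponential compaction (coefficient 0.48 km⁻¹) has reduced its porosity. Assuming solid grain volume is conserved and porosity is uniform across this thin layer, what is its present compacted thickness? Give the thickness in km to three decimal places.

Porosity at 2.1 km: phi = 0.66·exp(−0.48×2.1) = 0.2409
Solid-volume conservation: h(1−phi) = h₀(1−phi₀) ⇒ h = h₀·(1−phi₀)/(1−phi)
h = 0.071 × (1 − 0.66)/(1 − 0.2409) = 0.071 × 0.4479 = 0.0318 km

0.032 km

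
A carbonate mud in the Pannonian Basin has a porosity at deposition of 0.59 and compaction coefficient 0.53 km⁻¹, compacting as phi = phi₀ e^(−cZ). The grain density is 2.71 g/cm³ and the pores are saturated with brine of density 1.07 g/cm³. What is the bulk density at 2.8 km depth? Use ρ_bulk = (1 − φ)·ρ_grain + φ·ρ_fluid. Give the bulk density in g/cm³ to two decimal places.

Porosity at depth: phi = 0.59·exp(−0.53×2.8) = 0.59×0.2267 = 0.1338
Bulk density: ρ_b = (1−phi)ρ_g + phi·ρ_f = 0.8662×2.71 + 0.1338×1.07
       = 2.347 + 0.143 = 2.491 g/cm³

2.49 g/cm³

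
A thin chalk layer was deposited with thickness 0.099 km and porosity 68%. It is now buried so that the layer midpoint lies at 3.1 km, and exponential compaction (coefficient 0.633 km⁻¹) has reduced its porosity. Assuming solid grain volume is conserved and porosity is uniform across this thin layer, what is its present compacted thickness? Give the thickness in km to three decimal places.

Porosity at 3.1 km: phi = 0.68·exp(−0.633×3.1) = 0.0956
Solid-volume conservation: h(1−phi) = h₀(1−phi₀) ⇒ h = h₀·(1−phi₀)/(1−phi)
h = 0.099 × (1 − 0.68)/(1 − 0.0956) = 0.099 × 0.3538 = 0.0350 km

0.035 km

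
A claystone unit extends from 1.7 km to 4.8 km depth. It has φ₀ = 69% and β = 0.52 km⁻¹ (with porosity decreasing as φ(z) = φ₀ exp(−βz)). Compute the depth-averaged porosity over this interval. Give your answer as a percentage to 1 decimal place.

⟨φ⟩ = (1/(z₂−z₁)) ∫ φ₀ e^(−βz) dz = φ₀·(e^(−β·z₁) − e^(−β·z₂)) / (β·(z₂−z₁))
e^(−0.52×1.7) = 0.4131; e^(−0.52×4.8) = 0.0824
⟨φ⟩ = 0.69 × (0.4131 − 0.0824) / (0.52 × 3.1) = 0.69 × 0.2052 = 0.1416

14.2%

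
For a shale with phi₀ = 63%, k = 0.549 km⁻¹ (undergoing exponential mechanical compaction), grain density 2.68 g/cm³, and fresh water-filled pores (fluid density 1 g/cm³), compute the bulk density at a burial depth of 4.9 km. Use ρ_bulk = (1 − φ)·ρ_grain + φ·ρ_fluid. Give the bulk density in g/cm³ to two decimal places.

2.61 g/cm³

Porosity at depth: phi = 0.63·exp(−0.549×4.9) = 0.63×0.0679 = 0.0428
Bulk density: ρ_b = (1−phi)ρ_g + phi·ρ_f = 0.9572×2.68 + 0.0428×1
       = 2.565 + 0.043 = 2.608 g/cm³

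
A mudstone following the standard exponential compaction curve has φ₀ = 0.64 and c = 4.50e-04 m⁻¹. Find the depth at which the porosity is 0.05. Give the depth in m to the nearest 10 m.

Working in km (1 km = 1000 m; c in km⁻¹ = c in m⁻¹ × 1000):
Invert Athy's law: d = ln(φ₀/φ) / c
d = ln(0.64/0.05) / 0.45 = ln(12.8) / 0.45 = 2.5494 / 0.45 = 5.665 km

5670 m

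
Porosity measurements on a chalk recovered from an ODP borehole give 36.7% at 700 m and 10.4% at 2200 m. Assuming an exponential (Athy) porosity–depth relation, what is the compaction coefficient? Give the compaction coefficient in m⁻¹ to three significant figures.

0.000841 m⁻¹

Working in km (1 km = 1000 m; c in km⁻¹ = c in m⁻¹ × 1000):
Athy: φ(Z) = φ₀ e^(−cZ) ⇒ φ₁/φ₂ = e^{c(Z₂−Z₁)} ⇒ c = ln(φ₁/φ₂)/(Z₂−Z₁)
c = ln(0.367/0.104) / (2.2 − 0.7) = ln(3.529) / 1.5 = 1.2610 / 1.5 = 0.8406 km⁻¹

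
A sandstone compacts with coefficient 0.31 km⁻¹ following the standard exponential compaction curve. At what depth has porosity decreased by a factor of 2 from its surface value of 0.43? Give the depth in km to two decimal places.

2.24 km

n/n₀ = 1/2 ⇒ exp(−k·d) = 1/2 ⇒ d = ln(2) / k
d = 0.6931 / 0.31 = 2.236 km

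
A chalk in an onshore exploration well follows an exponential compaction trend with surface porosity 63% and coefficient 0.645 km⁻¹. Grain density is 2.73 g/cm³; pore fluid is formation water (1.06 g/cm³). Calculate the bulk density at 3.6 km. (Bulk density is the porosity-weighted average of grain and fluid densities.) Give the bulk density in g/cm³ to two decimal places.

Porosity at depth: phi = 0.63·exp(−0.645×3.6) = 0.63×0.0981 = 0.0618
Bulk density: ρ_b = (1−phi)ρ_g + phi·ρ_f = 0.9382×2.73 + 0.0618×1.06
       = 2.561 + 0.065 = 2.627 g/cm³

2.63 g/cm³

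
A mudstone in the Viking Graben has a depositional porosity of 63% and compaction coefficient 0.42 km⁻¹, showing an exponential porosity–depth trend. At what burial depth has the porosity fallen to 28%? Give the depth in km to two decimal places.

Invert Athy's law: d = ln(phi₀/phi) / c
d = ln(0.63/0.28) / 0.42 = ln(2.25) / 0.42 = 0.8109 / 0.42 = 1.931 km

1.93 km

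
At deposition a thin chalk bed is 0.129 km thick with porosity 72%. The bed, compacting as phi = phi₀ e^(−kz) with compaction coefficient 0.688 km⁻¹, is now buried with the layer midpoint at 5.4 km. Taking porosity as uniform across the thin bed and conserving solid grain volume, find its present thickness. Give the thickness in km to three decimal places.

0.037 km

Porosity at 5.4 km: phi = 0.72·exp(−0.688×5.4) = 0.0175
Solid-volume conservation: h(1−phi) = h₀(1−phi₀) ⇒ h = h₀·(1−phi₀)/(1−phi)
h = 0.129 × (1 − 0.72)/(1 − 0.0175) = 0.129 × 0.2850 = 0.0368 km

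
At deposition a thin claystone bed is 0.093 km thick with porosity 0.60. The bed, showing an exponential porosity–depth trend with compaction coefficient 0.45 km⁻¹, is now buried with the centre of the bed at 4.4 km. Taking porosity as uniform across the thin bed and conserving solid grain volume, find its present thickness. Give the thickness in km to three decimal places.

0.041 km

Porosity at 4.4 km: φ = 0.6·exp(−0.45×4.4) = 0.0828
Solid-volume conservation: h(1−φ) = h₀(1−φ₀) ⇒ h = h₀·(1−φ₀)/(1−φ)
h = 0.093 × (1 − 0.6)/(1 − 0.0828) = 0.093 × 0.4361 = 0.0406 km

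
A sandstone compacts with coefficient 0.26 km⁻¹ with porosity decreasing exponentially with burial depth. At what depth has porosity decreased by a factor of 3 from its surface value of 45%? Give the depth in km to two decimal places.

4.23 km

n/n₀ = 1/3 ⇒ exp(−k·z) = 1/3 ⇒ z = ln(3) / k
z = 1.0986 / 0.26 = 4.225 km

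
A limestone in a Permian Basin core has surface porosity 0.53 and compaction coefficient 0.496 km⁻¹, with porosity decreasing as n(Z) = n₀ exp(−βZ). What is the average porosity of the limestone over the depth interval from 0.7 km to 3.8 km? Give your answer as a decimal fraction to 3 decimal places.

0.191

⟨n⟩ = (1/(Z₂−Z₁)) ∫ n₀ e^(−βZ) dZ = n₀·(e^(−β·Z₁) − e^(−β·Z₂)) / (β·(Z₂−Z₁))
e^(−0.496×0.7) = 0.7067; e^(−0.496×3.8) = 0.1519
⟨n⟩ = 0.53 × (0.7067 − 0.1519) / (0.496 × 3.1) = 0.53 × 0.3608 = 0.1912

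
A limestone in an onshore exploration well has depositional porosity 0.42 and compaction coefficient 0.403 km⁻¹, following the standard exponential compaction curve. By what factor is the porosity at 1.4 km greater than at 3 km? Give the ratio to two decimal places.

1.91

n(d₁)/n(d₂) = e^(−c·d₁)/e^(−c·d₂) = e^{c(d₂−d₁)}
= exp(0.403 × 1.6) = exp(0.6448) = 1.9056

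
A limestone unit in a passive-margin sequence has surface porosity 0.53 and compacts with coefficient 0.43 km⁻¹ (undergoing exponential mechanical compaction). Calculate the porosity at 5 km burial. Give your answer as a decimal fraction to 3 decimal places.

φ = φ₀·exp(−k·d) = 0.53 × exp(−0.43 × 5) = 0.53 × exp(−2.15)
  = 0.53 × 0.1165 = 0.0617

0.062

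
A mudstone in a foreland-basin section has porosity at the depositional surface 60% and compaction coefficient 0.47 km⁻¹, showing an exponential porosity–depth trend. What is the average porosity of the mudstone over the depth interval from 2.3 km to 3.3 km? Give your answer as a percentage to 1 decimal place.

16.2%

⟨n⟩ = (1/(d₂−d₁)) ∫ n₀ e^(−cd) dd = n₀·(e^(−c·d₁) − e^(−c·d₂)) / (c·(d₂−d₁))
e^(−0.47×2.3) = 0.3393; e^(−0.47×3.3) = 0.2120
⟨n⟩ = 0.6 × (0.3393 − 0.2120) / (0.47 × 1) = 0.6 × 0.2707 = 0.1624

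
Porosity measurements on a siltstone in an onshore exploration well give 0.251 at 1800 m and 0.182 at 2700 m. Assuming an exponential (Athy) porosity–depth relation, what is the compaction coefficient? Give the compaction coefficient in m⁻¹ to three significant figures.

Working in km (1 km = 1000 m; c in km⁻¹ = c in m⁻¹ × 1000):
Athy: phi(z) = phi₀ e^(−cz) ⇒ phi₁/phi₂ = e^{c(z₂−z₁)} ⇒ c = ln(phi₁/phi₂)/(z₂−z₁)
c = ln(0.251/0.182) / (2.7 − 1.8) = ln(1.379) / 0.9 = 0.3214 / 0.9 = 0.3572 km⁻¹

0.000357 m⁻¹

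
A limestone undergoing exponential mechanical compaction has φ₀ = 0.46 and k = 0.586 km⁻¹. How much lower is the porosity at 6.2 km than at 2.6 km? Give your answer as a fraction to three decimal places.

φ(2.6) = 0.46·e^(−0.586×2.6) = 0.1002
φ(6.2) = 0.46·e^(−0.586×6.2) = 0.0122
Δφ = 0.1002 − 0.0122 = 0.0881

0.088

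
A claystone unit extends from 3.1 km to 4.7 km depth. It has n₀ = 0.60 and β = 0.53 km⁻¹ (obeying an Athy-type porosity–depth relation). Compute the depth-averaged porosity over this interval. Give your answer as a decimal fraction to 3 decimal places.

⟨n⟩ = (1/(z₂−z₁)) ∫ n₀ e^(−βz) dz = n₀·(e^(−β·z₁) − e^(−β·z₂)) / (β·(z₂−z₁))
e^(−0.53×3.1) = 0.1934; e^(−0.53×4.7) = 0.0828
⟨n⟩ = 0.6 × (0.1934 − 0.0828) / (0.53 × 1.6) = 0.6 × 0.1304 = 0.0782

0.078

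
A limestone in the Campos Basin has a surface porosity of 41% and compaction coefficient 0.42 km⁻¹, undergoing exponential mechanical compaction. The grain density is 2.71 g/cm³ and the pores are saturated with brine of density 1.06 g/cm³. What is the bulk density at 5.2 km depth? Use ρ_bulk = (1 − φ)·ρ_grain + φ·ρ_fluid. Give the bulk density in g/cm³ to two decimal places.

2.63 g/cm³

Porosity at depth: φ = 0.41·exp(−0.42×5.2) = 0.41×0.1126 = 0.0462
Bulk density: ρ_b = (1−φ)ρ_g + φ·ρ_f = 0.9538×2.71 + 0.0462×1.06
       = 2.585 + 0.049 = 2.634 g/cm³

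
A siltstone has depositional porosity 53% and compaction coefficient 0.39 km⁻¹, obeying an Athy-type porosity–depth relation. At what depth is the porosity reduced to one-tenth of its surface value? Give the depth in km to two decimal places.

φ/φ₀ = 1/10 ⇒ exp(−β·d) = 1/10 ⇒ d = ln(10) / β
d = 2.3026 / 0.39 = 5.904 km

5.90 km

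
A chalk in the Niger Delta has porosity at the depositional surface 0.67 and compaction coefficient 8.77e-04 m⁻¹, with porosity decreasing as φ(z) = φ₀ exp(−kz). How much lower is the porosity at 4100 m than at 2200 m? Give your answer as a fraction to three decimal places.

Working in km (1 km = 1000 m; k in km⁻¹ = k in m⁻¹ × 1000):
φ(2.2) = 0.67·e^(−0.877×2.2) = 0.0973
φ(4.1) = 0.67·e^(−0.877×4.1) = 0.0184
Δφ = 0.0973 − 0.0184 = 0.0789

0.079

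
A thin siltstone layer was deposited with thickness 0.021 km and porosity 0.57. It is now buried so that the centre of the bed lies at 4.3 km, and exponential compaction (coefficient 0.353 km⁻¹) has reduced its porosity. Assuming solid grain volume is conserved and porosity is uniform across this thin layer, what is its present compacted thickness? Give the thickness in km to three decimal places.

0.010 km

Porosity at 4.3 km: phi = 0.57·exp(−0.353×4.3) = 0.1249
Solid-volume conservation: h(1−phi) = h₀(1−phi₀) ⇒ h = h₀·(1−phi₀)/(1−phi)
h = 0.021 × (1 − 0.57)/(1 − 0.1249) = 0.021 × 0.4914 = 0.0103 km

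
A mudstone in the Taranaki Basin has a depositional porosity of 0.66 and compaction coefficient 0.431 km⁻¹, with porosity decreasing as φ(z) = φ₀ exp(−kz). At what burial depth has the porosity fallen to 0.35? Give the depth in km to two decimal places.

Invert Athy's law: z = ln(φ₀/φ) / k
z = ln(0.66/0.35) / 0.431 = ln(1.886) / 0.431 = 0.6343 / 0.431 = 1.472 km

1.47 km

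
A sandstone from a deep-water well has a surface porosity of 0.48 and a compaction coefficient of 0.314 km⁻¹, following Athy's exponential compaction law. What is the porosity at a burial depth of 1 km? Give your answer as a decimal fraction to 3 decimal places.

n = n₀·exp(−k·d) = 0.48 × exp(−0.314 × 1) = 0.48 × exp(−0.314)
  = 0.48 × 0.7305 = 0.3506

0.351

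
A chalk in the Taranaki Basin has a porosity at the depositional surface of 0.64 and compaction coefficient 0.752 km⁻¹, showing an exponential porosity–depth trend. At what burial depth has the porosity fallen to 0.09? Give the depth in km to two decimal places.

Invert Athy's law: Z = ln(n₀/n) / β
Z = ln(0.64/0.09) / 0.752 = ln(7.111) / 0.752 = 1.9617 / 0.752 = 2.609 km

2.61 km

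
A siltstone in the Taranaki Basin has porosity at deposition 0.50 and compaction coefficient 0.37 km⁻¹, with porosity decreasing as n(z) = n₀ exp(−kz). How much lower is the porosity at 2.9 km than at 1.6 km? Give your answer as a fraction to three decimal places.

n(1.6) = 0.5·e^(−0.37×1.6) = 0.2766
n(2.9) = 0.5·e^(−0.37×2.9) = 0.1710
Δn = 0.2766 − 0.1710 = 0.1056

0.106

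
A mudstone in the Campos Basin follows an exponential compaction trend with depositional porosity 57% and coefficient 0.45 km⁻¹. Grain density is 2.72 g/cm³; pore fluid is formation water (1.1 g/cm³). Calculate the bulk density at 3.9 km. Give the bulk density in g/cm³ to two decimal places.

2.56 g/cm³

Porosity at depth: phi = 0.57·exp(−0.45×3.9) = 0.57×0.1729 = 0.0986
Bulk density: ρ_b = (1−phi)ρ_g + phi·ρ_f = 0.9014×2.72 + 0.0986×1.1
       = 2.452 + 0.108 = 2.560 g/cm³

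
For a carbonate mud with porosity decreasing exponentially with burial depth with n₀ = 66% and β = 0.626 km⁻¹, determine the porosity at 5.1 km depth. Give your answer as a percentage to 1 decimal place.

2.7%

n = n₀·exp(−β·Z) = 0.66 × exp(−0.626 × 5.1) = 0.66 × exp(−3.193)
  = 0.66 × 0.0411 = 0.0271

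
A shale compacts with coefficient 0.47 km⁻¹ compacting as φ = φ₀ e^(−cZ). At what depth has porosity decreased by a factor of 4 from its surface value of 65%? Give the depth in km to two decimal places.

2.95 km

φ/φ₀ = 1/4 ⇒ exp(−c·Z) = 1/4 ⇒ Z = ln(4) / c
Z = 1.3863 / 0.47 = 2.950 km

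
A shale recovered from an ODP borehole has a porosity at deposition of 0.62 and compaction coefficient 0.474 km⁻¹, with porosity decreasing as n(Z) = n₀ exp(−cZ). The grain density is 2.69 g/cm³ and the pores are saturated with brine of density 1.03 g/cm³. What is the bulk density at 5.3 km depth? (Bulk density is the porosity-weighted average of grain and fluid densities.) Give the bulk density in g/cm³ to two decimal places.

2.61 g/cm³

Porosity at depth: n = 0.62·exp(−0.474×5.3) = 0.62×0.0811 = 0.0503
Bulk density: ρ_b = (1−n)ρ_g + n·ρ_f = 0.9497×2.69 + 0.0503×1.03
       = 2.555 + 0.052 = 2.607 g/cm³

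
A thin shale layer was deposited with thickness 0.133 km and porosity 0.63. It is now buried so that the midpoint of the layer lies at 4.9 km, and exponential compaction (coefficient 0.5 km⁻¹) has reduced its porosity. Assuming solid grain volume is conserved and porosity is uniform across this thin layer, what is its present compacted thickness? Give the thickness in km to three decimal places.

Porosity at 4.9 km: φ = 0.63·exp(−0.5×4.9) = 0.0544
Solid-volume conservation: h(1−φ) = h₀(1−φ₀) ⇒ h = h₀·(1−φ₀)/(1−φ)
h = 0.133 × (1 − 0.63)/(1 − 0.0544) = 0.133 × 0.3913 = 0.0520 km

0.052 km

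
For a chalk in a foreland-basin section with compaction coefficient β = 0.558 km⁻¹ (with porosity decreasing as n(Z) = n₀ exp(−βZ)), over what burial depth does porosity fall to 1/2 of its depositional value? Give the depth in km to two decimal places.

1.24 km

n/n₀ = 1/2 ⇒ exp(−β·Z) = 1/2 ⇒ Z = ln(2) / β
Z = 0.6931 / 0.558 = 1.242 km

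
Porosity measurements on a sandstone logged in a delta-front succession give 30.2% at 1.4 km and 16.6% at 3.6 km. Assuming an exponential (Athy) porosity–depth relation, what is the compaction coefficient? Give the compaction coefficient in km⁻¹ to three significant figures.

Athy: phi(d) = phi₀ e^(−cd) ⇒ phi₁/phi₂ = e^{c(d₂−d₁)} ⇒ c = ln(phi₁/phi₂)/(d₂−d₁)
c = ln(0.302/0.166) / (3.6 − 1.4) = ln(1.819) / 2.2 = 0.5984 / 2.2 = 0.272 km⁻¹

0.272 km⁻¹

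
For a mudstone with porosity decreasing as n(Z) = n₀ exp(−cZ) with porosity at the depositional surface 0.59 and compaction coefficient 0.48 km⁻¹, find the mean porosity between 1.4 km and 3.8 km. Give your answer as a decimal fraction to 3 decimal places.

0.179

⟨n⟩ = (1/(Z₂−Z₁)) ∫ n₀ e^(−cZ) dZ = n₀·(e^(−c·Z₁) − e^(−c·Z₂)) / (c·(Z₂−Z₁))
e^(−0.48×1.4) = 0.5107; e^(−0.48×3.8) = 0.1614
⟨n⟩ = 0.59 × (0.5107 − 0.1614) / (0.48 × 2.4) = 0.59 × 0.3032 = 0.1789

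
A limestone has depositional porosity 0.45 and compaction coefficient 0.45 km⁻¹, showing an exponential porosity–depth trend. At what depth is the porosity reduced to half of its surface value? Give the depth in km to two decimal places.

1.54 km

n/n₀ = 1/2 ⇒ exp(−k·d) = 1/2 ⇒ d = ln(2) / k
d = 0.6931 / 0.45 = 1.540 km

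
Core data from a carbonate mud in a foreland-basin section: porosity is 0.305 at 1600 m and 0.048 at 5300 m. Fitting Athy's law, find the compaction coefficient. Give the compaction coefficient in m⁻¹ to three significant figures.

0.000500 m⁻¹

Working in km (1 km = 1000 m; k in km⁻¹ = k in m⁻¹ × 1000):
Athy: φ(Z) = φ₀ e^(−kZ) ⇒ φ₁/φ₂ = e^{k(Z₂−Z₁)} ⇒ k = ln(φ₁/φ₂)/(Z₂−Z₁)
k = ln(0.305/0.048) / (5.3 − 1.6) = ln(6.354) / 3.7 = 1.8491 / 3.7 = 0.4998 km⁻¹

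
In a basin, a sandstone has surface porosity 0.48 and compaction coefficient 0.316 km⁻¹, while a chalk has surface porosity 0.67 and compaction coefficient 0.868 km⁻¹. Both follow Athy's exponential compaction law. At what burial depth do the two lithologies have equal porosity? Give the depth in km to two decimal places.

0.60 km

Set phi₀ₐ e^(−βₐz) = phi₀ᵦ e^(−βᵦz) ⇒ ln(phi₀ₐ/phi₀ᵦ) = (βₐ − βᵦ)·z
z = ln(0.48/0.67) / (0.316 − 0.868) = -0.3335 / -0.552 = 0.604 km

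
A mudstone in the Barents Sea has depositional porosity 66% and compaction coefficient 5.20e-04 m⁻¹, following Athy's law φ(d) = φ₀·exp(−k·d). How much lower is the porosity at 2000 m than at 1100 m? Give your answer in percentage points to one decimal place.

Working in km (1 km = 1000 m; k in km⁻¹ = k in m⁻¹ × 1000):
φ(1.1) = 0.66·e^(−0.52×1.1) = 0.3725
φ(2) = 0.66·e^(−0.52×2) = 0.2333
Δφ = 0.3725 − 0.2333 = 0.1392

13.9 percentage points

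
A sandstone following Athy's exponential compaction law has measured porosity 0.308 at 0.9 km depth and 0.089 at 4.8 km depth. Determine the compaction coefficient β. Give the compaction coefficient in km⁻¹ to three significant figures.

0.318 km⁻¹

Athy: n(d) = n₀ e^(−βd) ⇒ n₁/n₂ = e^{β(d₂−d₁)} ⇒ β = ln(n₁/n₂)/(d₂−d₁)
β = ln(0.308/0.089) / (4.8 − 0.9) = ln(3.461) / 3.9 = 1.2415 / 3.9 = 0.3183 km⁻¹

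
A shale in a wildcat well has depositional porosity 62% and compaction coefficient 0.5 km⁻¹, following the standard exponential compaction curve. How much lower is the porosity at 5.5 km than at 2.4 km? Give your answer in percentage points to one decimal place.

14.7 percentage points

φ(2.4) = 0.62·e^(−0.5×2.4) = 0.1867
φ(5.5) = 0.62·e^(−0.5×5.5) = 0.0396
Δφ = 0.1867 − 0.0396 = 0.1471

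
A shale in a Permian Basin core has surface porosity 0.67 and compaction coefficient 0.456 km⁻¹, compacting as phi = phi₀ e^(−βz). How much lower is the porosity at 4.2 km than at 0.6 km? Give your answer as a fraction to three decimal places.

phi(0.6) = 0.67·e^(−0.456×0.6) = 0.5096
phi(4.2) = 0.67·e^(−0.456×4.2) = 0.0987
Δphi = 0.5096 − 0.0987 = 0.4109

0.411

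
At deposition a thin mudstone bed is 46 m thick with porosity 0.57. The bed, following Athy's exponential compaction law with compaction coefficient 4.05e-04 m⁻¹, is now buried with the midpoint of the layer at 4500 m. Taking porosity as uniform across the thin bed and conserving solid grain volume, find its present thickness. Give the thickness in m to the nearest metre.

Working in km (1 km = 1000 m; k in km⁻¹ = k in m⁻¹ × 1000):
Porosity at 4.5 km: phi = 0.57·exp(−0.405×4.5) = 0.0921
Solid-volume conservation: h(1−phi) = h₀(1−phi₀) ⇒ h = h₀·(1−phi₀)/(1−phi)
h = 0.046 × (1 − 0.57)/(1 − 0.0921) = 0.046 × 0.4736 = 0.0218 km

22 m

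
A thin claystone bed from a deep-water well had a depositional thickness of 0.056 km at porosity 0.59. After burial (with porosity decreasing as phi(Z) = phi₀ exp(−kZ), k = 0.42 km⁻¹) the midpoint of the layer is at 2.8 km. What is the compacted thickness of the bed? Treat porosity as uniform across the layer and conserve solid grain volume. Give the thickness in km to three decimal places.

0.028 km

Porosity at 2.8 km: phi = 0.59·exp(−0.42×2.8) = 0.1820
Solid-volume conservation: h(1−phi) = h₀(1−phi₀) ⇒ h = h₀·(1−phi₀)/(1−phi)
h = 0.056 × (1 − 0.59)/(1 − 0.1820) = 0.056 × 0.5012 = 0.0281 km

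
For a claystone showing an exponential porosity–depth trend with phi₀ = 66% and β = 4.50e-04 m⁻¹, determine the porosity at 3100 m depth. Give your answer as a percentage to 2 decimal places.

Working in km (1 km = 1000 m; β in km⁻¹ = β in m⁻¹ × 1000):
phi = phi₀·exp(−β·Z) = 0.66 × exp(−0.45 × 3.1) = 0.66 × exp(−1.395)
  = 0.66 × 0.2478 = 0.1636

16.36%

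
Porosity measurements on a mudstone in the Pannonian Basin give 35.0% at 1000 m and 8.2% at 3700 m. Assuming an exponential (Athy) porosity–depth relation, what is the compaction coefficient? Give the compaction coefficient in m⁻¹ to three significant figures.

0.000537 m⁻¹

Working in km (1 km = 1000 m; β in km⁻¹ = β in m⁻¹ × 1000):
Athy: n(d) = n₀ e^(−βd) ⇒ n₁/n₂ = e^{β(d₂−d₁)} ⇒ β = ln(n₁/n₂)/(d₂−d₁)
β = ln(0.35/0.082) / (3.7 − 1) = ln(4.268) / 2.7 = 1.4512 / 2.7 = 0.5375 km⁻¹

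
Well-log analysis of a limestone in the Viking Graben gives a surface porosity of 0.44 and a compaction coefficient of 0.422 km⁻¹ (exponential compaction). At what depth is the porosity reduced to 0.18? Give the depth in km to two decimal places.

Invert Athy's law: Z = ln(phi₀/phi) / k
Z = ln(0.44/0.18) / 0.422 = ln(2.444) / 0.422 = 0.8938 / 0.422 = 2.118 km

2.12 km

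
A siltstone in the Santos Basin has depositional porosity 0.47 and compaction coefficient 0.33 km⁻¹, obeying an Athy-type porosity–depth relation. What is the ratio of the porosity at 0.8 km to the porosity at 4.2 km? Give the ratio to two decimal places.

phi(d₁)/phi(d₂) = e^(−β·d₁)/e^(−β·d₂) = e^{β(d₂−d₁)}
= exp(0.33 × 3.4) = exp(1.122) = 3.0710

3.07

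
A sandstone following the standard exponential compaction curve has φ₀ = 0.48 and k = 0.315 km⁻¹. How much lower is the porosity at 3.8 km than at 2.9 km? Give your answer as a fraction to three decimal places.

0.048

φ(2.9) = 0.48·e^(−0.315×2.9) = 0.1925
φ(3.8) = 0.48·e^(−0.315×3.8) = 0.1450
Δφ = 0.1925 − 0.1450 = 0.0475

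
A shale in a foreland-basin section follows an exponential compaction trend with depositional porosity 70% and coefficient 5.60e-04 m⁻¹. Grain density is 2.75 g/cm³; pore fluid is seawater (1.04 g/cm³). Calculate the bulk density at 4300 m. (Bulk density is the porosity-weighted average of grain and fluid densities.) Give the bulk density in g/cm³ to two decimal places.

Working in km (1 km = 1000 m; c in km⁻¹ = c in m⁻¹ × 1000):
Porosity at depth: n = 0.7·exp(−0.56×4.3) = 0.7×0.0900 = 0.0630
Bulk density: ρ_b = (1−n)ρ_g + n·ρ_f = 0.9370×2.75 + 0.0630×1.04
       = 2.577 + 0.066 = 2.642 g/cm³

2.64 g/cm³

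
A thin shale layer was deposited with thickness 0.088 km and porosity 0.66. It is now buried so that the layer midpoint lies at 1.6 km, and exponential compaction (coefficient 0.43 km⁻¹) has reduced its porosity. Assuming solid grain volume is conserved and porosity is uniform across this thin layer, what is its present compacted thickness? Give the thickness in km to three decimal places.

0.045 km

Porosity at 1.6 km: n = 0.66·exp(−0.43×1.6) = 0.3317
Solid-volume conservation: h(1−n) = h₀(1−n₀) ⇒ h = h₀·(1−n₀)/(1−n)
h = 0.088 × (1 − 0.66)/(1 − 0.3317) = 0.088 × 0.5088 = 0.0448 km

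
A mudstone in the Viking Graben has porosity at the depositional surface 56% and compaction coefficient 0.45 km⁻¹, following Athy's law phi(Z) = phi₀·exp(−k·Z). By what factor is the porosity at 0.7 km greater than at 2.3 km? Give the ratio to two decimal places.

2.05

phi(Z₁)/phi(Z₂) = e^(−k·Z₁)/e^(−k·Z₂) = e^{k(Z₂−Z₁)}
= exp(0.45 × 1.6) = exp(0.72) = 2.0544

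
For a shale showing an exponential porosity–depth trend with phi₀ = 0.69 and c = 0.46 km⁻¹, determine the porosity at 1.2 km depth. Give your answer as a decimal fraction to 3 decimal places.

0.397

phi = phi₀·exp(−c·d) = 0.69 × exp(−0.46 × 1.2) = 0.69 × exp(−0.552)
  = 0.69 × 0.5758 = 0.3973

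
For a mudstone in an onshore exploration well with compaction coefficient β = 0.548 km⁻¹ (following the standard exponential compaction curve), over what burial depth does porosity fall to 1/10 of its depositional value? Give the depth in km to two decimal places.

4.20 km

phi/phi₀ = 1/10 ⇒ exp(−β·Z) = 1/10 ⇒ Z = ln(10) / β
Z = 2.3026 / 0.548 = 4.202 km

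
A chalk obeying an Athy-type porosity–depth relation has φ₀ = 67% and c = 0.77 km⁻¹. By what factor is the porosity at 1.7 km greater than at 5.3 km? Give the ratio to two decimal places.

φ(z₁)/φ(z₂) = e^(−c·z₁)/e^(−c·z₂) = e^{c(z₂−z₁)}
= exp(0.77 × 3.6) = exp(2.772) = 15.9906

15.99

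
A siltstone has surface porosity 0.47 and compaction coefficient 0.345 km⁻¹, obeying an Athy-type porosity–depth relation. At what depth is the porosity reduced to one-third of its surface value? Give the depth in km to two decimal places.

phi/phi₀ = 1/3 ⇒ exp(−β·Z) = 1/3 ⇒ Z = ln(3) / β
Z = 1.0986 / 0.345 = 3.184 km

3.18 km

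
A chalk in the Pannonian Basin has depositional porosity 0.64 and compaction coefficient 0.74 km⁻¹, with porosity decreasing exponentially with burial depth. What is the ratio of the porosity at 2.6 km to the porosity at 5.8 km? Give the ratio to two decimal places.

phi(Z₁)/phi(Z₂) = e^(−β·Z₁)/e^(−β·Z₂) = e^{β(Z₂−Z₁)}
= exp(0.74 × 3.2) = exp(2.368) = 10.6760

10.68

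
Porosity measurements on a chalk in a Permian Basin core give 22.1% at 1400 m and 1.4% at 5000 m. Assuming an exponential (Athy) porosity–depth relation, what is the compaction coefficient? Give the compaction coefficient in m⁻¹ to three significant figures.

Working in km (1 km = 1000 m; k in km⁻¹ = k in m⁻¹ × 1000):
Athy: n(z) = n₀ e^(−kz) ⇒ n₁/n₂ = e^{k(z₂−z₁)} ⇒ k = ln(n₁/n₂)/(z₂−z₁)
k = ln(0.221/0.014) / (5 − 1.4) = ln(15.79) / 3.6 = 2.7591 / 3.6 = 0.7664 km⁻¹

0.000766 m⁻¹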